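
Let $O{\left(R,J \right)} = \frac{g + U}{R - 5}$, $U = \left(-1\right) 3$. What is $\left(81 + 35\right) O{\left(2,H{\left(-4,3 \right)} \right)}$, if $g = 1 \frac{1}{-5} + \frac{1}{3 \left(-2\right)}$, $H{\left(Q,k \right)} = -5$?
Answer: $\frac{5858}{45} \approx 130.18$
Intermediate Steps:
$g = - \frac{11}{30}$ ($g = 1 \left(- \frac{1}{5}\right) + \frac{1}{3} \left(- \frac{1}{2}\right) = - \frac{1}{5} - \frac{1}{6} = - \frac{11}{30} \approx -0.36667$)
$U = -3$
$O{\left(R,J \right)} = - \frac{101}{30 \left(-5 + R\right)}$ ($O{\left(R,J \right)} = \frac{- \frac{11}{30} - 3}{R - 5} = - \frac{101}{30 \left(-5 + R\right)}$)
$\left(81 + 35\right) O{\left(2,H{\left(-4,3 \right)} \right)} = \left(81 + 35\right) \left(- \frac{101}{-150 + 30 \cdot 2}\right) = 116 \left(- \frac{101}{-150 + 60}\right) = 116 \left(- \frac{101}{-90}\right) = 116 \left(\left(-101\right) \left(- \frac{1}{90}\right)\right) = 116 \cdot \frac{101}{90} = \frac{5858}{45}$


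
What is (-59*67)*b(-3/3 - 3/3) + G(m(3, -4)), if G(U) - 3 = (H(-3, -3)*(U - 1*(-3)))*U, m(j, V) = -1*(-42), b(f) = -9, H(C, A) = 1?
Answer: 37470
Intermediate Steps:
m(j, V) = 42
G(U) = 3 + U*(3 + U) (G(U) = 3 + (1*(U - 1*(-3)))*U = 3 + (1*(U + 3))*U = 3 + (1*(3 + U))*U = 3 + (3 + U)*U = 3 + U*(3 + U))
(-59*67)*b(-3/3 - 3/3) + G(m(3, -4)) = -59*67*(-9) + (3 + 42² + 3*42) = -3953*(-9) + (3 + 1764 + 126) = 35577 + 1893 = 37470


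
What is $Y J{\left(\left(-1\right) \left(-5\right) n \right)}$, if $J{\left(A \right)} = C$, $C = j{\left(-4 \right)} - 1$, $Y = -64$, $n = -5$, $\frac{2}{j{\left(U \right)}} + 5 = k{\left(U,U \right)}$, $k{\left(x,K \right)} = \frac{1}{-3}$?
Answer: $88$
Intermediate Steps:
$k{\left(x,K \right)} = - \frac{1}{3}$
$j{\left(U \right)} = - \frac{3}{8}$ ($j{\left(U \right)} = \frac{2}{-5 - \frac{1}{3}} = \frac{2}{- \frac{16}{3}} = 2 \left(- \frac{3}{16}\right) = - \frac{3}{8}$)
$C = - \frac{11}{8}$ ($C = - \frac{3}{8} - 1 = - \frac{11}{8} \approx -1.375$)
$J{\left(A \right)} = - \frac{11}{8}$
$Y J{\left(\left(-1\right) \left(-5\right) n \right)} = \left(-64\right) \left(- \frac{11}{8}\right) = 88$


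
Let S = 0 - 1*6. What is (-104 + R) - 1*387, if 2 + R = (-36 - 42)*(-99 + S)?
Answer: 7697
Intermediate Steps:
S = -6 (S = 0 - 6 = -6)
R = 8188 (R = -2 + (-36 - 42)*(-99 - 6) = -2 - 78*(-105) = -2 + 8190 = 8188)
(-104 + R) - 1*387 = (-104 + 8188) - 1*387 = 8084 - 387 = 7697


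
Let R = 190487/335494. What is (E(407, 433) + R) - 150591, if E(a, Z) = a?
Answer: -50385640409/335494 ≈ -1.5018e+5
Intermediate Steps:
R = 190487/335494 (R = 190487*(1/335494) = 190487/335494 ≈ 0.56778)
(E(407, 433) + R) - 150591 = (407 + 190487/335494) - 150591 = 136736545/335494 - 150591 = -50385640409/335494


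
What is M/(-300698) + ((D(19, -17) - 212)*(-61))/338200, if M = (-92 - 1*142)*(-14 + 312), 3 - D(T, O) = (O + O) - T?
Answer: 3305600571/12712007950 ≈ 0.26004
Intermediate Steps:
D(T, O) = 3 + T - 2*O (D(T, O) = 3 - ((O + O) - T) = 3 - (2*O - T) = 3 - (-T + 2*O) = 3 + (T - 2*O) = 3 + T - 2*O)
M = -69732 (M = (-92 - 142)*298 = -234*298 = -69732)
M/(-300698) + ((D(19, -17) - 212)*(-61))/338200 = -69732/(-300698) + (((3 + 19 - 2*(-17)) - 212)*(-61))/338200 = -69732*(-1/300698) + (((3 + 19 + 34) - 212)*(-61))*(1/338200) = 34866/150349 + ((56 - 212)*(-61))*(1/338200) = 34866/150349 - 156*(-61)*(1/338200) = 34866/150349 + 9516*(1/338200) = 34866/150349 + 2379/84550 = 3305600571/12712007950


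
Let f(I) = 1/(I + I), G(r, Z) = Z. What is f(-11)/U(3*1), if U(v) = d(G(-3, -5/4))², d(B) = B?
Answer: -8/275 ≈ -0.029091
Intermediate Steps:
f(I) = 1/(2*I)
U(v) = 25/16 (U(v) = (-5/4)² = 25/16)
f(-11)/U(3*1) = ((½)/(-11))/(25/16) = ((½)*(-1/11))*(16/25) = -1/22*16/25 = -8/275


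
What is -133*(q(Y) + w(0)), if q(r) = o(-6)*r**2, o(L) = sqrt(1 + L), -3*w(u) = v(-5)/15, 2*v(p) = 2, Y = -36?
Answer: 133/45 - 172368*I*sqrt(5) ≈ 2.9556 - 3.8543e+5*I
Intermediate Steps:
v(p) = 1 (v(p) = (1/2)*2 = 1)
w(u) = -1/45 (w(u) = -1/(3*15) = -1/3*1/15 = -1/45)
q(r) = I*sqrt(5)*r**2 (q(r) = sqrt(1 - 6)*r**2 = sqrt(-5)*r**2 = (I*sqrt(5))*r**2 = I*sqrt(5)*r**2)
-133*(q(Y) + w(0)) = -133*(I*sqrt(5)*(-36)**2 - 1/45) = -133*(I*sqrt(5)*1296 - 1/45) = -133*(1296*I*sqrt(5) - 1/45) = -133*(-1/45 + 1296*I*sqrt(5)) = 133/45 - 172368*I*sqrt(5)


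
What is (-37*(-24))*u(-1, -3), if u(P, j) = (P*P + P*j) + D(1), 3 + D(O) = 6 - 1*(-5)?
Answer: 10656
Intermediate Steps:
D(O) = 8 (D(O) = -3 + (6 - 1*(-5)) = -3 + (6 + 5) = -3 + 11 = 8)
u(P, j) = 8 + P² + P*j (u(P, j) = (P*P + P*j) + 8 = (P² + P*j) + 8 = 8 + P² + P*j)
(-37*(-24))*u(-1, -3) = (-37*(-24))*(8 + (-1)² - 1*(-3)) = 888*(8 + 1 + 3) = 888*12 = 10656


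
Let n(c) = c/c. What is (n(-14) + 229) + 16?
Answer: 246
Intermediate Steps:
n(c) = 1
(n(-14) + 229) + 16 = (1 + 229) + 16 = 230 + 16 = 246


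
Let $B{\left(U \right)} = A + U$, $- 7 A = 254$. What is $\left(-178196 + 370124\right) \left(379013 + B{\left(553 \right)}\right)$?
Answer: $\frac{509896653024}{7} \approx 7.2842 \cdot 10^{10}$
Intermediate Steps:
$A = - \frac{254}{7}$ ($A = \left(- \frac{1}{7}\right) 254 = - \frac{254}{7} \approx -36.286$)
$B{\left(U \right)} = - \frac{254}{7} + U$
$\left(-178196 + 370124\right) \left(379013 + B{\left(553 \right)}\right) = \left(-178196 + 370124\right) \left(379013 + \left(- \frac{254}{7} + 553\right)\right) = 191928 \left(379013 + \frac{3617}{7}\right) = 191928 \cdot \frac{2656708}{7} = \frac{509896653024}{7}$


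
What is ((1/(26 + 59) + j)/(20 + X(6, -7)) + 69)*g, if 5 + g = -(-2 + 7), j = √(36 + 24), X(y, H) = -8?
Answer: -70381/102 - 5*√15/3 ≈ -696.46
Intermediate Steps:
j = 2*√15 (j = √60 = 2*√15 ≈ 7.7460)
g = -10 (g = -5 - (-2 + 7) = -5 - 1*5 = -5 - 5 = -10)
((1/(26 + 59) + j)/(20 + X(6, -7)) + 69)*g = ((1/(26 + 59) + 2*√15)/(20 - 8) + 69)*(-10) = ((1/85 + 2*√15)/12 + 69)*(-10) = ((1/85 + 2*√15)*(1/12) + 69)*(-10) = ((1/1020 + √15/6) + 69)*(-10) = (70381/1020 + √15/6)*(-10) = -70381/102 - 5*√15/3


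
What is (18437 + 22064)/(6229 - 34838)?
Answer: -40501/28609 ≈ -1.4157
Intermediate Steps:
(18437 + 22064)/(6229 - 34838) = 40501/(-28609) = 40501*(-1/28609) = -40501/28609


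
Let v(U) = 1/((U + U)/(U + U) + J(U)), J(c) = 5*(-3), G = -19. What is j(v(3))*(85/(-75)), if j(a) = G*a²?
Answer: 323/2940 ≈ 0.10986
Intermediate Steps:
J(c) = -15
v(U) = -1/14 (v(U) = 1/((U + U)/(U + U) - 15) = 1/((2*U)/((2*U)) - 15) = 1/((2*U)*(1/(2*U)) - 15) = 1/(1 - 15) = 1/(-14) = -1/14)
j(a) = -19*a²
j(v(3))*(85/(-75)) = (-19*(-1/14)²)*(85/(-75)) = (-19*1/196)*(85*(-1/75)) = -19/196*(-17/15) = 323/2940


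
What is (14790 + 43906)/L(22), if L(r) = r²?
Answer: 1334/11 ≈ 121.27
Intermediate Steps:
(14790 + 43906)/L(22) = (14790 + 43906)/(22²) = 58696/484 = 58696*(1/484) = 1334/11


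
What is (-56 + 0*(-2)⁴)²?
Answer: 3136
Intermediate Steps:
(-56 + 0*(-2)⁴)² = (-56 + 0*16)² = (-56 + 0)² = (-56)² = 3136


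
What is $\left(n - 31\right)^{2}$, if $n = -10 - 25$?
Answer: $4356$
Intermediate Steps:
$n = -35$
$\left(n - 31\right)^{2} = \left(-35 - 31\right)^{2} = \left(-66\right)^{2} = 4356$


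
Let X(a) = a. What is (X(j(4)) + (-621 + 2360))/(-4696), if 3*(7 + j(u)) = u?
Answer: -650/1761 ≈ -0.36911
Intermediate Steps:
j(u) = -7 + u/3
(X(j(4)) + (-621 + 2360))/(-4696) = ((-7 + (⅓)*4) + (-621 + 2360))/(-4696) = ((-7 + 4/3) + 1739)*(-1/4696) = (-17/3 + 1739)*(-1/4696) = (5200/3)*(-1/4696) = -650/1761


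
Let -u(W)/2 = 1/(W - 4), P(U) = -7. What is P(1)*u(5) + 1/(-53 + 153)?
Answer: 1401/100 ≈ 14.010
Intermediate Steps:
u(W) = -2/(-4 + W) (u(W) = -2/(W - 4) = -2/(-4 + W))
P(1)*u(5) + 1/(-53 + 153) = -(-14)/(-4 + 5) + 1/(-53 + 153) = -(-14)/1 + 1/100 = -(-14) + 1/100 = -7*(-2) + 1/100 = 14 + 1/100 = 1401/100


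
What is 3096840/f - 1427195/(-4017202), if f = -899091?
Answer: -531307317235/171991912542 ≈ -3.0891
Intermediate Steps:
3096840/f - 1427195/(-4017202) = 3096840/(-899091) - 1427195/(-4017202) = 3096840*(-1/899091) - 1427195*(-1/4017202) = -1032280/299697 + 203885/573886 = -531307317235/171991912542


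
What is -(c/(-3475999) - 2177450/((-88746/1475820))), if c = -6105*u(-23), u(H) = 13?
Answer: -1861701186300511215/51413501209 ≈ -3.6210e+7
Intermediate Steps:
c = -79365 (c = -6105*13 = -79365)
-(c/(-3475999) - 2177450/((-88746/1475820))) = -(-79365/(-3475999) - 2177450/((-88746/1475820))) = -(-79365*(-1/3475999) - 2177450/((-88746*1/1475820))) = -(79365/3475999 - 2177450/(-14791/245970)) = -(79365/3475999 - 2177450*(-245970/14791)) = -(79365/3475999 + 535587376500/14791) = -1*1861701186300511215/51413501209 = -1861701186300511215/51413501209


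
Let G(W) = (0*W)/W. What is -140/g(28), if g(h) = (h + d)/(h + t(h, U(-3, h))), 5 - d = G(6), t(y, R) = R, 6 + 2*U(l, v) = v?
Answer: -1820/11 ≈ -165.45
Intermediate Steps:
U(l, v) = -3 + v/2
G(W) = 0 (G(W) = 0/W = 0)
d = 5 (d = 5 - 1*0 = 5 + 0 = 5)
g(h) = (5 + h)/(-3 + 3*h/2) (g(h) = (h + 5)/(h + (-3 + h/2)) = (5 + h)/(-3 + 3*h/2))
-140/g(28) = -140*3*(-2 + 28)/(2*(5 + 28)) = -140/((⅔)*33/26) = -140/((⅔)*(1/26)*33) = -140/11/13 = -140*13/11 = -1820/11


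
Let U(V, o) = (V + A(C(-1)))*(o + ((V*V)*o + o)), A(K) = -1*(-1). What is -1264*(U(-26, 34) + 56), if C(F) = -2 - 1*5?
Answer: 728372416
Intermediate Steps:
C(F) = -7 (C(F) = -2 - 5 = -7)
A(K) = 1
U(V, o) = (1 + V)*(2*o + o*V**2) (U(V, o) = (V + 1)*(o + ((V*V)*o + o)) = (1 + V)*(o + (V**2*o + o)) = (1 + V)*(o + (o*V**2 + o)) = (1 + V)*(o + (o + o*V**2)) = (1 + V)*(2*o + o*V**2))
-1264*(U(-26, 34) + 56) = -1264*(34*(2 + (-26)**2 + (-26)**3 + 2*(-26)) + 56) = -1264*(34*(2 + 676 - 17576 - 52) + 56) = -1264*(34*(-16950) + 56) = -1264*(-576300 + 56) = -1264*(-576244) = 728372416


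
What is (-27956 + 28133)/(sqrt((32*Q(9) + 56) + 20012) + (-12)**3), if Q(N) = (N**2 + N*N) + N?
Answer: -76464/740111 - 177*sqrt(6385)/1480222 ≈ -0.11287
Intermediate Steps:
Q(N) = N + 2*N**2 (Q(N) = (N**2 + N**2) + N = 2*N**2 + N = N + 2*N**2)
(-27956 + 28133)/(sqrt((32*Q(9) + 56) + 20012) + (-12)**3) = (-27956 + 28133)/(sqrt((32*(9*(1 + 2*9)) + 56) + 20012) + (-12)**3) = 177/(sqrt((32*(9*(1 + 18)) + 56) + 20012) - 1728) = 177/(sqrt((32*(9*19) + 56) + 20012) - 1728) = 177/(sqrt((32*171 + 56) + 20012) - 1728) = 177/(sqrt((5472 + 56) + 20012) - 1728) = 177/(sqrt(5528 + 20012) - 1728) = 177/(sqrt(25540) - 1728) = 177/(2*sqrt(6385) - 1728) = 177/(-1728 + 2*sqrt(6385))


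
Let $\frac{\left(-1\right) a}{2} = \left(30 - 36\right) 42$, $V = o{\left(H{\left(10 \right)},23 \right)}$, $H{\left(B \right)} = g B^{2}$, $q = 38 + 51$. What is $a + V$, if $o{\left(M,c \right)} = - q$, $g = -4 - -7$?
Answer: $415$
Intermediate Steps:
$q = 89$
$g = 3$ ($g = -4 + 7 = 3$)
$H{\left(B \right)} = 3 B^{2}$
$o{\left(M,c \right)} = -89$ ($o{\left(M,c \right)} = \left(-1\right) 89 = -89$)
$V = -89$
$a = 504$ ($a = - 2 \left(30 - 36\right) 42 = - 2 \left(\left(-6\right) 42\right) = \left(-2\right) \left(-252\right) = 504$)
$a + V = 504 - 89 = 415$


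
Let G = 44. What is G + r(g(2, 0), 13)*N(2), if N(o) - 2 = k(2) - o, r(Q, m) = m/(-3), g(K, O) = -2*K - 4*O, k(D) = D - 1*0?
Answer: 106/3 ≈ 35.333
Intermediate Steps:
k(D) = D (k(D) = D + 0 = D)
g(K, O) = -4*O - 2*K
r(Q, m) = -m/3 (r(Q, m) = m*(-⅓) = -m/3)
N(o) = 4 - o (N(o) = 2 + (2 - o) = 4 - o)
G + r(g(2, 0), 13)*N(2) = 44 + (-⅓*13)*(4 - 1*2) = 44 - 13*(4 - 2)/3 = 44 - 13/3*2 = 44 - 26/3 = 106/3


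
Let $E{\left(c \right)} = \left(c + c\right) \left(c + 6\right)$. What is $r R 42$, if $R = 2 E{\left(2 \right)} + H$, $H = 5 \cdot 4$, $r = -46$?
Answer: $-162288$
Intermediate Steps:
$E{\left(c \right)} = 2 c \left(6 + c\right)$
$H = 20$
$R = 84$ ($R = 2 \cdot 2 \cdot 2 \left(6 + 2\right) + 20 = 2 \cdot 2 \cdot 2 \cdot 8 + 20 = 2 \cdot 32 + 20 = 64 + 20 = 84$)
$r R 42 = \left(-46\right) 84 \cdot 42 = \left(-3864\right) 42 = -162288$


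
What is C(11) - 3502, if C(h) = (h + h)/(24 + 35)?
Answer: -206596/59 ≈ -3501.6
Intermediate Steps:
C(h) = 2*h/59 (C(h) = (2*h)/59 = (2*h)*(1/59) = 2*h/59)
C(11) - 3502 = (2/59)*11 - 3502 = 22/59 - 3502 = -206596/59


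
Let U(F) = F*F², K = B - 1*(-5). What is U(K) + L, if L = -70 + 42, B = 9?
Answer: 2716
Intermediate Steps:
K = 14 (K = 9 - 1*(-5) = 9 + 5 = 14)
L = -28
U(F) = F³
U(K) + L = 14³ - 28 = 2744 - 28 = 2716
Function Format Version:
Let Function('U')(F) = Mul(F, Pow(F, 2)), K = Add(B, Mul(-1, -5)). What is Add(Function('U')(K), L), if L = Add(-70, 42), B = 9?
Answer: 2716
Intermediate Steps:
K = 14 (K = Add(9, Mul(-1, -5)) = Add(9, 5) = 14)
L = -28
Function('U')(F) = Pow(F, 3)
Add(Function('U')(K), L) = Add(Pow(14, 3), -28) = Add(2744, -28) = 2716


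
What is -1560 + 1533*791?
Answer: 1211043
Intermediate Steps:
-1560 + 1533*791 = -1560 + 1212603 = 1211043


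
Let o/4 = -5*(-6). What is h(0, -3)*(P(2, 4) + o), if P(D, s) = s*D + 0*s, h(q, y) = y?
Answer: -384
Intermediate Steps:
P(D, s) = D*s (P(D, s) = D*s + 0 = D*s)
o = 120 (o = 4*(-5*(-6)) = 4*30 = 120)
h(0, -3)*(P(2, 4) + o) = -3*(2*4 + 120) = -3*(8 + 120) = -3*128 = -384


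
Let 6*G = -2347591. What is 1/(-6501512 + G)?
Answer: -6/41356663 ≈ -1.4508e-7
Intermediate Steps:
G = -2347591/6 (G = (1/6)*(-2347591) = -2347591/6 ≈ -3.9127e+5)
1/(-6501512 + G) = 1/(-6501512 - 2347591/6) = 1/(-41356663/6) = -6/41356663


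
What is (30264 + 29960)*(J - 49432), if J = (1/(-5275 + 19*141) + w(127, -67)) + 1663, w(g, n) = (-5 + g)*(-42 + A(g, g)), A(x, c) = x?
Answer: -1461753992080/649 ≈ -2.2523e+9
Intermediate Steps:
w(g, n) = (-42 + g)*(-5 + g) (w(g, n) = (-5 + g)*(-42 + g) = (-42 + g)*(-5 + g))
J = 31237667/2596 (J = (1/(-5275 + 19*141) + (210 + 127**2 - 47*127)) + 1663 = (1/(-5275 + 2679) + (210 + 16129 - 5969)) + 1663 = (1/(-2596) + 10370) + 1663 = (-1/2596 + 10370) + 1663 = 26920519/2596 + 1663 = 31237667/2596 ≈ 12033.)
(30264 + 29960)*(J - 49432) = (30264 + 29960)*(31237667/2596 - 49432) = 60224*(-97087805/2596) = -1461753992080/649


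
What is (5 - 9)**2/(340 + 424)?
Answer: 4/191 ≈ 0.020942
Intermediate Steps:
(5 - 9)**2/(340 + 424) = (-4)**2/764 = 16*(1/764) = 4/191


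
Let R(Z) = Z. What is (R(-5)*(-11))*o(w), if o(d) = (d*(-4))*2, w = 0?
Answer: 0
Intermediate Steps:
o(d) = -8*d (o(d) = -4*d*2 = -8*d)
(R(-5)*(-11))*o(w) = (-5*(-11))*(-8*0) = 55*0 = 0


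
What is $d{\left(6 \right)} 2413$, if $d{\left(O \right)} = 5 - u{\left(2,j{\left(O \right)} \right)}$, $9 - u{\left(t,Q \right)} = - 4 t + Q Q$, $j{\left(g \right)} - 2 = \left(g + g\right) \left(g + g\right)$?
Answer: $51406552$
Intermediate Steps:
$j{\left(g \right)} = 2 + 4 g^{2}$ ($j{\left(g \right)} = 2 + \left(g + g\right) \left(g + g\right) = 2 + 2 g 2 g = 2 + 4 g^{2}$)
$u{\left(t,Q \right)} = 9 - Q^{2} + 4 t$ ($u{\left(t,Q \right)} = 9 - \left(- 4 t + Q Q\right) = 9 - \left(- 4 t + Q^{2}\right) = 9 - \left(Q^{2} - 4 t\right) = 9 - Q^{2} + 4 t$)
$d{\left(O \right)} = -12 + \left(2 + 4 O^{2}\right)^{2}$ ($d{\left(O \right)} = 5 - \left(9 - \left(2 + 4 O^{2}\right)^{2} + 4 \cdot 2\right) = 5 - \left(9 - \left(2 + 4 O^{2}\right)^{2} + 8\right) = 5 - \left(17 - \left(2 + 4 O^{2}\right)^{2}\right) = 5 + \left(-17 + \left(2 + 4 O^{2}\right)^{2}\right) = -12 + \left(2 + 4 O^{2}\right)^{2}$)
$d{\left(6 \right)} 2413 = \left(-12 + 4 \left(1 + 2 \cdot 6^{2}\right)^{2}\right) 2413 = \left(-12 + 4 \left(1 + 2 \cdot 36\right)^{2}\right) 2413 = \left(-12 + 4 \left(1 + 72\right)^{2}\right) 2413 = \left(-12 + 4 \cdot 73^{2}\right) 2413 = \left(-12 + 4 \cdot 5329\right) 2413 = \left(-12 + 21316\right) 2413 = 21304 \cdot 2413 = 51406552$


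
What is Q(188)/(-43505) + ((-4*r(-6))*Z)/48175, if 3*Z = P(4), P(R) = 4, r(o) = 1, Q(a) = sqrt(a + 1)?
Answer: -16/144525 - 3*sqrt(21)/43505 ≈ -0.00042671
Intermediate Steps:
Q(a) = sqrt(1 + a)
Z = 4/3 (Z = (1/3)*4 = 4/3 ≈ 1.3333)
Q(188)/(-43505) + ((-4*r(-6))*Z)/48175 = sqrt(1 + 188)/(-43505) + (-4*1*(4/3))/48175 = sqrt(189)*(-1/43505) - 4*4/3*(1/48175) = (3*sqrt(21))*(-1/43505) - 16/3*1/48175 = -3*sqrt(21)/43505 - 16/144525 = -16/144525 - 3*sqrt(21)/43505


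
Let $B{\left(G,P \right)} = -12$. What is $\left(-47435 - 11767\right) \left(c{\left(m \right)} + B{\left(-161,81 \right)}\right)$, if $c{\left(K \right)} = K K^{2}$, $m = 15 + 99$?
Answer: $-87709657464$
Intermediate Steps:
$m = 114$
$c{\left(K \right)} = K^{3}$
$\left(-47435 - 11767\right) \left(c{\left(m \right)} + B{\left(-161,81 \right)}\right) = \left(-47435 - 11767\right) \left(114^{3} - 12\right) = - 59202 \left(1481544 - 12\right) = \left(-59202\right) 1481532 = -87709657464$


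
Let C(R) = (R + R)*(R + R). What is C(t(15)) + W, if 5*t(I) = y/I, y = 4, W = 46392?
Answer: 260955064/5625 ≈ 46392.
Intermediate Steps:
t(I) = 4/(5*I) (t(I) = (4/I)/5 = 4/(5*I))
C(R) = 4*R² (C(R) = (2*R)*(2*R) = 4*R²)
C(t(15)) + W = 4*((⅘)/15)² + 46392 = 4*((⅘)*(1/15))² + 46392 = 4*(4/75)² + 46392 = 4*(16/5625) + 46392 = 64/5625 + 46392 = 260955064/5625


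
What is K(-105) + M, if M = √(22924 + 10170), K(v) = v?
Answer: -105 + √33094 ≈ 76.918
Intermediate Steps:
M = √33094 ≈ 181.92
K(-105) + M = -105 + √33094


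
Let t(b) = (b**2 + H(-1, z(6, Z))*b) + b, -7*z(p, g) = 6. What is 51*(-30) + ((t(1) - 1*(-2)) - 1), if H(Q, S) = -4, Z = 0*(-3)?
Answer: -1531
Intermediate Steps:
Z = 0
z(p, g) = -6/7 (z(p, g) = -1/7*6 = -6/7)
t(b) = b**2 - 3*b (t(b) = (b**2 - 4*b) + b = b**2 - 3*b)
51*(-30) + ((t(1) - 1*(-2)) - 1) = 51*(-30) + ((1*(-3 + 1) - 1*(-2)) - 1) = -1530 + ((1*(-2) + 2) - 1) = -1530 + ((-2 + 2) - 1) = -1530 + (0 - 1) = -1530 - 1 = -1531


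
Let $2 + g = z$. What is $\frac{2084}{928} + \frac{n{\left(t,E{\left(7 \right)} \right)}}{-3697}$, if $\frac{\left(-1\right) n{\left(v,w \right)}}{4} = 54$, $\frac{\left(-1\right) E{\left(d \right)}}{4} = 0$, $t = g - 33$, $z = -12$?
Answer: $\frac{1976249}{857704} \approx 2.3041$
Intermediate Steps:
$g = -14$ ($g = -2 - 12 = -14$)
$t = -47$ ($t = -14 - 33 = -47$)
$E{\left(d \right)} = 0$ ($E{\left(d \right)} = \left(-4\right) 0 = 0$)
$n{\left(v,w \right)} = -216$ ($n{\left(v,w \right)} = \left(-4\right) 54 = -216$)
$\frac{2084}{928} + \frac{n{\left(t,E{\left(7 \right)} \right)}}{-3697} = \frac{2084}{928} - \frac{216}{-3697} = 2084 \cdot \frac{1}{928} - - \frac{216}{3697} = \frac{521}{232} + \frac{216}{3697} = \frac{1976249}{857704}$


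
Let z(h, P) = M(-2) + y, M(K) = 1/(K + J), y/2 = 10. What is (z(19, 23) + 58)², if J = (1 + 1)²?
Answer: 24649/4 ≈ 6162.3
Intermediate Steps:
y = 20 (y = 2*10 = 20)
J = 4 (J = 2² = 4)
M(K) = 1/(4 + K) (M(K) = 1/(K + 4) = 1/(4 + K))
z(h, P) = 41/2 (z(h, P) = 1/(4 - 2) + 20 = 1/2 + 20 = ½ + 20 = 41/2)
(z(19, 23) + 58)² = (41/2 + 58)² = (157/2)² = 24649/4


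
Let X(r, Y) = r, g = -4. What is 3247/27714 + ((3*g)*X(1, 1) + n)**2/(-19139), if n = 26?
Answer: 56712389/530418246 ≈ 0.10692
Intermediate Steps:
3247/27714 + ((3*g)*X(1, 1) + n)**2/(-19139) = 3247/27714 + ((3*(-4))*1 + 26)**2/(-19139) = 3247*(1/27714) + (-12*1 + 26)**2*(-1/19139) = 3247/27714 + (-12 + 26)**2*(-1/19139) = 3247/27714 + 14**2*(-1/19139) = 3247/27714 + 196*(-1/19139) = 3247/27714 - 196/19139 = 56712389/530418246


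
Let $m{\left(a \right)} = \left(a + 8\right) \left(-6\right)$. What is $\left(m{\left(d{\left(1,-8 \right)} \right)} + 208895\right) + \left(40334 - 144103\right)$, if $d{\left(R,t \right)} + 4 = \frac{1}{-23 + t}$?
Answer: $\frac{3258168}{31} \approx 1.051 \cdot 10^{5}$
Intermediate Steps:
$d{\left(R,t \right)} = -4 + \frac{1}{-23 + t}$
$m{\left(a \right)} = -48 - 6 a$ ($m{\left(a \right)} = \left(8 + a\right) \left(-6\right) = -48 - 6 a$)
$\left(m{\left(d{\left(1,-8 \right)} \right)} + 208895\right) + \left(40334 - 144103\right) = \left(\left(-48 - 6 \frac{93 - -32}{-23 - 8}\right) + 208895\right) + \left(40334 - 144103\right) = \left(\left(-48 - 6 \frac{93 + 32}{-31}\right) + 208895\right) - 103769 = \left(\left(-48 - 6 \left(\left(- \frac{1}{31}\right) 125\right)\right) + 208895\right) - 103769 = \left(\left(-48 - - \frac{750}{31}\right) + 208895\right) - 103769 = \left(\left(-48 + \frac{750}{31}\right) + 208895\right) - 103769 = \left(- \frac{738}{31} + 208895\right) - 103769 = \frac{6475007}{31} - 103769 = \frac{3258168}{31}$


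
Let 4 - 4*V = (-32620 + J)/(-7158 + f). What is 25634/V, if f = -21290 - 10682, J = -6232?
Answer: 1003058420/29417 ≈ 34098.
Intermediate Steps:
f = -31972
V = 29417/39130 (V = 1 - (-32620 - 6232)/(4*(-7158 - 31972)) = 1 - (-9713)/(-39130) = 1 - (-9713)*(-1)/39130 = 1 - ¼*19426/19565 = 1 - 9713/39130 = 29417/39130 ≈ 0.75178)
25634/V = 25634/(29417/39130) = 25634*(39130/29417) = 1003058420/29417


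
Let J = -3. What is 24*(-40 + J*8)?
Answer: -1536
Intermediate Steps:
24*(-40 + J*8) = 24*(-40 - 3*8) = 24*(-40 - 24) = 24*(-64) = -1536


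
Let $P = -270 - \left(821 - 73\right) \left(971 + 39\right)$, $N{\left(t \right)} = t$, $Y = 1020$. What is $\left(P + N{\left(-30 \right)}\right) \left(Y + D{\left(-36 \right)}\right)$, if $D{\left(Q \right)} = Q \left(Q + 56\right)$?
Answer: $-226734000$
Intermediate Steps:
$P = -755750$ ($P = -270 - 748 \cdot 1010 = -270 - 755480 = -755750$)
$D{\left(Q \right)} = Q \left(56 + Q\right)$
$\left(P + N{\left(-30 \right)}\right) \left(Y + D{\left(-36 \right)}\right) = \left(-755750 - 30\right) \left(1020 - 36 \left(56 - 36\right)\right) = - 755780 \left(1020 - 720\right) = \left(-755780\right) 300 = -226734000$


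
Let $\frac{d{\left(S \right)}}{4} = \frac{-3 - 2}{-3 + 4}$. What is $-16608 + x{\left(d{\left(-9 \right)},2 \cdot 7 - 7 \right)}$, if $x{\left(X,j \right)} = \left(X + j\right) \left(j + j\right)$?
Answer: $-16790$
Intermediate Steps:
$d{\left(S \right)} = -20$ ($d{\left(S \right)} = 4 \frac{-3 - 2}{-3 + 4} = 4 \cdot 1^{-1} \left(-5\right) = 4 \cdot 1 \left(-5\right) = 4 \left(-5\right) = -20$)
$x{\left(X,j \right)} = 2 j \left(X + j\right)$ ($x{\left(X,j \right)} = \left(X + j\right) 2 j = 2 j \left(X + j\right)$)
$-16608 + x{\left(d{\left(-9 \right)},2 \cdot 7 - 7 \right)} = -16608 + 2 \left(2 \cdot 7 - 7\right) \left(-20 + \left(2 \cdot 7 - 7\right)\right) = -16608 + 2 \left(14 - 7\right) \left(-20 + \left(14 - 7\right)\right) = -16608 + 2 \cdot 7 \left(-20 + 7\right) = -16608 + 2 \cdot 7 \left(-13\right) = -16608 - 182 = -16790$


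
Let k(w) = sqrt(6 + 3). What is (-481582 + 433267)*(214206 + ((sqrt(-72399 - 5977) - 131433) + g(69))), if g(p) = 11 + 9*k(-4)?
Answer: -4001013465 - 96630*I*sqrt(19594) ≈ -4.001e+9 - 1.3526e+7*I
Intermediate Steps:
k(w) = 3 (k(w) = sqrt(9) = 3)
g(p) = 38 (g(p) = 11 + 9*3 = 11 + 27 = 38)
(-481582 + 433267)*(214206 + ((sqrt(-72399 - 5977) - 131433) + g(69))) = (-481582 + 433267)*(214206 + ((sqrt(-72399 - 5977) - 131433) + 38)) = -48315*(214206 + ((sqrt(-78376) - 131433) + 38)) = -48315*(214206 + ((2*I*sqrt(19594) - 131433) + 38)) = -48315*(214206 + ((-131433 + 2*I*sqrt(19594)) + 38)) = -48315*(214206 + (-131395 + 2*I*sqrt(19594))) = -48315*(82811 + 2*I*sqrt(19594)) = -4001013465 - 96630*I*sqrt(19594)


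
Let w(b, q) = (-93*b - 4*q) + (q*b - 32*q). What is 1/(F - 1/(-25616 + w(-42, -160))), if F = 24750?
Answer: 9230/228442501 ≈ 4.0404e-5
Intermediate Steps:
w(b, q) = -93*b - 36*q + b*q (w(b, q) = (-93*b - 4*q) + (b*q - 32*q) = (-93*b - 4*q) + (-32*q + b*q) = -93*b - 36*q + b*q)
1/(F - 1/(-25616 + w(-42, -160))) = 1/(24750 - 1/(-25616 + (-93*(-42) - 36*(-160) - 42*(-160)))) = 1/(24750 - 1/(-25616 + (3906 + 5760 + 6720))) = 1/(24750 - 1/(-25616 + 16386)) = 1/(24750 - 1/(-9230)) = 1/(24750 - 1*(-1/9230)) = 1/(24750 + 1/9230) = 1/(228442501/9230) = 9230/228442501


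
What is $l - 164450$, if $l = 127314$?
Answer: $-37136$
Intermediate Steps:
$l - 164450 = 127314 - 164450 = -37136$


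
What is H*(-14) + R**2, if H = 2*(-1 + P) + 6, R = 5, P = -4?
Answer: 81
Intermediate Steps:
H = -4 (H = 2*(-1 - 4) + 6 = 2*(-5) + 6 = -10 + 6 = -4)
H*(-14) + R**2 = -4*(-14) + 5**2 = 56 + 25 = 81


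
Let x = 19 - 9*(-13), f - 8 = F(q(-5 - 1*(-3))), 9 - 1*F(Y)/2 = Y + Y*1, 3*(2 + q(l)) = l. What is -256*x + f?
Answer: -104338/3 ≈ -34779.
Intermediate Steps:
q(l) = -2 + l/3
F(Y) = 18 - 4*Y (F(Y) = 18 - 2*(Y + Y*1) = 18 - 2*(Y + Y) = 18 - 4*Y)
f = 110/3 (f = 8 + (18 - 4*(-2 + (-5 - 1*(-3))/3)) = 8 + (18 - 4*(-2 + (-5 + 3)/3)) = 8 + (18 - 4*(-2 + (⅓)*(-2))) = 8 + (18 - 4*(-2 - ⅔)) = 8 + (18 - 4*(-8/3)) = 8 + (18 + 32/3) = 8 + 86/3 = 110/3 ≈ 36.667)
x = 136 (x = 19 + 117 = 136)
-256*x + f = -256*136 + 110/3 = -34816 + 110/3 = -104338/3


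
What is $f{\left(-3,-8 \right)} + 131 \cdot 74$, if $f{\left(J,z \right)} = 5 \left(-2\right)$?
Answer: $9684$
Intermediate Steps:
$f{\left(J,z \right)} = -10$
$f{\left(-3,-8 \right)} + 131 \cdot 74 = -10 + 131 \cdot 74 = -10 + 9694 = 9684$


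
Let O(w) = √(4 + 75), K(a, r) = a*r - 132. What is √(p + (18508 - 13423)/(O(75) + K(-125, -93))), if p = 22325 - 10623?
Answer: √(134496171 + 11702*√79)/√(11493 + √79) ≈ 108.18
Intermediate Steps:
K(a, r) = -132 + a*r
O(w) = √79
p = 11702
√(p + (18508 - 13423)/(O(75) + K(-125, -93))) = √(11702 + (18508 - 13423)/(√79 + (-132 - 125*(-93)))) = √(11702 + 5085/(√79 + (-132 + 11625))) = √(11702 + 5085/(√79 + 11493)) = √(11702 + 5085/(11493 + √79))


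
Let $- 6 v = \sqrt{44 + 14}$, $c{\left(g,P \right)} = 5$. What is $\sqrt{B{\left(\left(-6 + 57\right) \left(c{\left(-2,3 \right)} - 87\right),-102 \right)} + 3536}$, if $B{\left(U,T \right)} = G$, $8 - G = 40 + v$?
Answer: $\frac{\sqrt{126144 + 6 \sqrt{58}}}{6} \approx 59.205$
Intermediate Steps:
$v = - \frac{\sqrt{58}}{6}$ ($v = - \frac{\sqrt{44 + 14}}{6} = - \frac{\sqrt{58}}{6} \approx -1.2693$)
$G = -32 + \frac{\sqrt{58}}{6}$ ($G = 8 - \left(40 - \frac{\sqrt{58}}{6}\right) = -32 + \frac{\sqrt{58}}{6} \approx -30.731$)
$B{\left(U,T \right)} = -32 + \frac{\sqrt{58}}{6}$
$\sqrt{B{\left(\left(-6 + 57\right) \left(c{\left(-2,3 \right)} - 87\right),-102 \right)} + 3536} = \sqrt{\left(-32 + \frac{\sqrt{58}}{6}\right) + 3536} = \sqrt{3504 + \frac{\sqrt{58}}{6}}$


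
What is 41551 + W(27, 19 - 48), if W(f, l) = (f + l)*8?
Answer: 41535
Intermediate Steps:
W(f, l) = 8*f + 8*l
41551 + W(27, 19 - 48) = 41551 + (8*27 + 8*(19 - 48)) = 41551 + (216 + 8*(-29)) = 41551 + (216 - 232) = 41551 - 16 = 41535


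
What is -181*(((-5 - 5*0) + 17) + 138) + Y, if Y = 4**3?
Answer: -27086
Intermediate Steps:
Y = 64
-181*(((-5 - 5*0) + 17) + 138) + Y = -181*(((-5 - 5*0) + 17) + 138) + 64 = -181*(((-5 + 0) + 17) + 138) + 64 = -181*((-5 + 17) + 138) + 64 = -181*(12 + 138) + 64 = -181*150 + 64 = -27150 + 64 = -27086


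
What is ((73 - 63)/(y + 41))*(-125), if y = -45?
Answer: 625/2 ≈ 312.50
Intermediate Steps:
((73 - 63)/(y + 41))*(-125) = ((73 - 63)/(-45 + 41))*(-125) = (10/(-4))*(-125) = (10*(-¼))*(-125) = -5/2*(-125) = 625/2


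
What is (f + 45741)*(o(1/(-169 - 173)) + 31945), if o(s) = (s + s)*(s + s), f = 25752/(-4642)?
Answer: 3672480253105030/2513643 ≈ 1.4610e+9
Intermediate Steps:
f = -12876/2321 (f = 25752*(-1/4642) = -12876/2321 ≈ -5.5476)
o(s) = 4*s² (o(s) = (2*s)*(2*s) = 4*s²)
(f + 45741)*(o(1/(-169 - 173)) + 31945) = (-12876/2321 + 45741)*(4*(1/(-169 - 173))² + 31945) = 106151985*(4*(1/(-342))² + 31945)/2321 = 106151985*(4*(-1/342)² + 31945)/2321 = 106151985*(4*(1/116964) + 31945)/2321 = 106151985*(1/29241 + 31945)/2321 = (106151985/2321)*(934103746/29241) = 3672480253105030/2513643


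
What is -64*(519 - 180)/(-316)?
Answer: 5424/79 ≈ 68.658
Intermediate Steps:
-64*(519 - 180)/(-316) = -21696*(-1)/316 = -64*(-339/316) = 5424/79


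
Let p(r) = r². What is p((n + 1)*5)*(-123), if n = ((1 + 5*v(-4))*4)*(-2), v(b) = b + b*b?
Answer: -729294675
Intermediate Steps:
v(b) = b + b²
n = -488 (n = ((1 + 5*(-4*(1 - 4)))*4)*(-2) = ((1 + 5*(-4*(-3)))*4)*(-2) = ((1 + 5*12)*4)*(-2) = ((1 + 60)*4)*(-2) = (61*4)*(-2) = 244*(-2) = -488)
p((n + 1)*5)*(-123) = ((-488 + 1)*5)²*(-123) = (-487*5)²*(-123) = (-2435)²*(-123) = 5929225*(-123) = -729294675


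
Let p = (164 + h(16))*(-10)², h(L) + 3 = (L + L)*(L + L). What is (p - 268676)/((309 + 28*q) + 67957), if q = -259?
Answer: -75088/30507 ≈ -2.4613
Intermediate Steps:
h(L) = -3 + 4*L² (h(L) = -3 + (L + L)*(L + L) = -3 + (2*L)*(2*L) = -3 + 4*L²)
p = 118500 (p = (164 + (-3 + 4*16²))*(-10)² = (164 + (-3 + 4*256))*100 = (164 + (-3 + 1024))*100 = (164 + 1021)*100 = 1185*100 = 118500)
(p - 268676)/((309 + 28*q) + 67957) = (118500 - 268676)/((309 + 28*(-259)) + 67957) = -150176/((309 - 7252) + 67957) = -150176/(-6943 + 67957) = -150176/61014 = -150176*1/61014 = -75088/30507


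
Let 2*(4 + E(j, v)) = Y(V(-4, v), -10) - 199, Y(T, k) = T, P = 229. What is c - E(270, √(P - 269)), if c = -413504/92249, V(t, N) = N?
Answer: 18268535/184498 - I*√10 ≈ 99.018 - 3.1623*I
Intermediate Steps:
c = -413504/92249 (c = -413504*1/92249 = -413504/92249 ≈ -4.4825)
E(j, v) = -207/2 + v/2 (E(j, v) = -4 + (v - 199)/2 = -4 + (-199 + v)/2 = -4 + (-199/2 + v/2) = -207/2 + v/2)
c - E(270, √(P - 269)) = -413504/92249 - (-207/2 + √(229 - 269)/2) = -413504/92249 - (-207/2 + √(-40)/2) = -413504/92249 - (-207/2 + (2*I*√10)/2) = -413504/92249 - (-207/2 + I*√10) = -413504/92249 + (207/2 - I*√10) = 18268535/184498 - I*√10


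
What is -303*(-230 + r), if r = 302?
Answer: -21816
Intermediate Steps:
-303*(-230 + r) = -303*(-230 + 302) = -303*72 = -21816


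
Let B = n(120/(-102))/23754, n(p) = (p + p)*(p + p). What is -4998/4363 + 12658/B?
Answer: 94781788347231/1745200 ≈ 5.4310e+7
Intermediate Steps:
n(p) = 4*p² (n(p) = (2*p)*(2*p) = 4*p²)
B = 800/3432453 (B = (4*(120/(-102))²)/23754 = (4*(120*(-1/102))²)*(1/23754) = (4*(-20/17)²)*(1/23754) = (4*(400/289))*(1/23754) = (1600/289)*(1/23754) = 800/3432453 ≈ 0.00023307)
-4998/4363 + 12658/B = -4998/4363 + 12658/(800/3432453) = -4998*1/4363 + 12658*(3432453/800) = -4998/4363 + 21723995037/400 = 94781788347231/1745200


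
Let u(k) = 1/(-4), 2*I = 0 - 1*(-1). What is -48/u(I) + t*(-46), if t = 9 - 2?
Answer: -130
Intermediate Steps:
t = 7
I = ½ (I = (0 - 1*(-1))/2 = (0 + 1)/2 = (½)*1 = ½ ≈ 0.50000)
u(k) = -¼
-48/u(I) + t*(-46) = -48/(-¼) + 7*(-46) = -48*(-4) - 322 = 192 - 322 = -130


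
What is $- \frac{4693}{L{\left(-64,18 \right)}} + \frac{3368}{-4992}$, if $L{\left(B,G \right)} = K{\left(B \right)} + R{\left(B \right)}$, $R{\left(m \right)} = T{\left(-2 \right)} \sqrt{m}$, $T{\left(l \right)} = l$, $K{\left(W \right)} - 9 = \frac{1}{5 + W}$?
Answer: $- \frac{23016373949}{182837616} - \frac{65345332 i}{293009} \approx -125.88 - 223.01 i$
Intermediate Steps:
$K{\left(W \right)} = 9 + \frac{1}{5 + W}$
$R{\left(m \right)} = - 2 \sqrt{m}$
$L{\left(B,G \right)} = - 2 \sqrt{B} + \frac{46 + 9 B}{5 + B}$ ($L{\left(B,G \right)} = \frac{46 + 9 B}{5 + B} - 2 \sqrt{B} = - 2 \sqrt{B} + \frac{46 + 9 B}{5 + B}$)
$- \frac{4693}{L{\left(-64,18 \right)}} + \frac{3368}{-4992} = - \frac{4693}{\frac{1}{5 - 64} \left(46 + 9 \left(-64\right) - 2 \sqrt{-64} \left(5 - 64\right)\right)} + \frac{3368}{-4992} = - \frac{4693}{\frac{1}{-59} \left(46 - 576 - 2 \cdot 8 i \left(-59\right)\right)} + 3368 \left(- \frac{1}{4992}\right) = - \frac{4693}{\left(- \frac{1}{59}\right) \left(46 - 576 + 944 i\right)} - \frac{421}{624} = - \frac{4693}{\left(- \frac{1}{59}\right) \left(-530 + 944 i\right)} - \frac{421}{624} = - \frac{4693}{\frac{530}{59} - 16 i} - \frac{421}{624} = - 4693 \frac{3481 \left(\frac{530}{59} + 16 i\right)}{1172036} - \frac{421}{624} = - \frac{16336333 \left(\frac{530}{59} + 16 i\right)}{1172036} - \frac{421}{624} = - \frac{421}{624} - \frac{16336333 \left(\frac{530}{59} + 16 i\right)}{1172036}$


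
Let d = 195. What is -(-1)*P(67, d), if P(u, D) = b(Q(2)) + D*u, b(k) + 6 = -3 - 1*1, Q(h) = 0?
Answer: 13055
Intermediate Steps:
b(k) = -10 (b(k) = -6 + (-3 - 1*1) = -6 + (-3 - 1) = -6 - 4 = -10)
P(u, D) = -10 + D*u
-(-1)*P(67, d) = -(-1)*(-10 + 195*67) = -(-1)*(-10 + 13065) = -(-1)*13055 = -1*(-13055) = 13055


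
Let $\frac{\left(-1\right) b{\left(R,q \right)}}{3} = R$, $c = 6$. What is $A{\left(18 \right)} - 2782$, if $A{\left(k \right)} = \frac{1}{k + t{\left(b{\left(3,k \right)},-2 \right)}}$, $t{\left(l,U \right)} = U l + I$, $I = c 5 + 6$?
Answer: $- \frac{200303}{72} \approx -2782.0$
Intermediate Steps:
$I = 36$ ($I = 6 \cdot 5 + 6 = 30 + 6 = 36$)
$b{\left(R,q \right)} = - 3 R$
$t{\left(l,U \right)} = 36 + U l$ ($t{\left(l,U \right)} = U l + 36 = 36 + U l$)
$A{\left(k \right)} = \frac{1}{54 + k}$ ($A{\left(k \right)} = \frac{1}{k + \left(36 - 2 \left(\left(-3\right) 3\right)\right)} = \frac{1}{k + \left(36 - -18\right)} = \frac{1}{k + \left(36 + 18\right)} = \frac{1}{k + 54} = \frac{1}{54 + k}$)
$A{\left(18 \right)} - 2782 = \frac{1}{54 + 18} - 2782 = \frac{1}{72} - 2782 = - \frac{200303}{72}$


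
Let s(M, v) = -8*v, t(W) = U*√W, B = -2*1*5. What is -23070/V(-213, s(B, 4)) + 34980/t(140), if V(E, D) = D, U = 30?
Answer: 11535/16 + 583*√35/35 ≈ 819.48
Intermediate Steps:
B = -10 (B = -2*5 = -10)
t(W) = 30*√W
-23070/V(-213, s(B, 4)) + 34980/t(140) = -23070/((-8*4)) + 34980/((30*√140)) = -23070/(-32) + 34980/((30*(2*√35))) = -23070*(-1/32) + 34980/((60*√35)) = 11535/16 + 34980*(√35/2100) = 11535/16 + 583*√35/35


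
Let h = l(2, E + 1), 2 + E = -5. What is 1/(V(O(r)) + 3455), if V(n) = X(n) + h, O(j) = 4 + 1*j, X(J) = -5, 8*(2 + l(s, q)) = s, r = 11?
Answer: 4/13793 ≈ 0.00029000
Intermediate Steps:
E = -7 (E = -2 - 5 = -7)
l(s, q) = -2 + s/8
h = -7/4 (h = -2 + (⅛)*2 = -2 + ¼ = -7/4 ≈ -1.7500)
O(j) = 4 + j
V(n) = -27/4 (V(n) = -5 - 7/4 = -27/4)
1/(V(O(r)) + 3455) = 1/(-27/4 + 3455) = 1/(13793/4) = 4/13793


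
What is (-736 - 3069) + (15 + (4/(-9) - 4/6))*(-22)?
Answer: -36995/9 ≈ -4110.6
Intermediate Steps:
(-736 - 3069) + (15 + (4/(-9) - 4/6))*(-22) = -3805 + (15 + (4*(-⅑) - 4*⅙))*(-22) = -3805 + (15 + (-4/9 - ⅔))*(-22) = -3805 + (15 - 10/9)*(-22) = -3805 + (125/9)*(-22) = -3805 - 2750/9 = -36995/9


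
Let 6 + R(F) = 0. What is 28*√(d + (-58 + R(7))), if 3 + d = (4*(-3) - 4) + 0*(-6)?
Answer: 28*I*√83 ≈ 255.09*I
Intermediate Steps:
R(F) = -6 (R(F) = -6 + 0 = -6)
d = -19 (d = -3 + ((4*(-3) - 4) + 0*(-6)) = -3 + ((-12 - 4) + 0) = -3 + (-16 + 0) = -3 - 16 = -19)
28*√(d + (-58 + R(7))) = 28*√(-19 + (-58 - 6)) = 28*√(-19 - 64) = 28*√(-83) = 28*(I*√83) = 28*I*√83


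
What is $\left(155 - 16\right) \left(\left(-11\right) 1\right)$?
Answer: $-1529$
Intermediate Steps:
$\left(155 - 16\right) \left(\left(-11\right) 1\right) = 139 \left(-11\right) = -1529$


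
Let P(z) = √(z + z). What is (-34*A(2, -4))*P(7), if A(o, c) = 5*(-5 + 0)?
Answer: 850*√14 ≈ 3180.4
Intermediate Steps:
A(o, c) = -25 (A(o, c) = 5*(-5) = -25)
P(z) = √2*√z (P(z) = √(2*z) = √2*√z)
(-34*A(2, -4))*P(7) = (-34*(-25))*(√2*√7) = 850*√14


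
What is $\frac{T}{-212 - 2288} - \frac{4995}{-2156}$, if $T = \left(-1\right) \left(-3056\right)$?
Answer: $\frac{1474691}{1347500} \approx 1.0944$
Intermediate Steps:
$T = 3056$
$\frac{T}{-212 - 2288} - \frac{4995}{-2156} = \frac{3056}{-212 - 2288} - \frac{4995}{-2156} = \frac{3056}{-212 - 2288} - - \frac{4995}{2156} = \frac{3056}{-2500} + \frac{4995}{2156} = 3056 \left(- \frac{1}{2500}\right) + \frac{4995}{2156} = - \frac{764}{625} + \frac{4995}{2156} = \frac{1474691}{1347500}$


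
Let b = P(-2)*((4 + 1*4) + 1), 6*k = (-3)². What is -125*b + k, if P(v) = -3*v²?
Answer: 27003/2 ≈ 13502.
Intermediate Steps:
k = 3/2 (k = (⅙)*(-3)² = (⅙)*9 = 3/2 ≈ 1.5000)
b = -108 (b = (-3*(-2)²)*((4 + 1*4) + 1) = (-3*4)*((4 + 4) + 1) = -12*(8 + 1) = -12*9 = -108)
-125*b + k = -125*(-108) + 3/2 = 13500 + 3/2 = 27003/2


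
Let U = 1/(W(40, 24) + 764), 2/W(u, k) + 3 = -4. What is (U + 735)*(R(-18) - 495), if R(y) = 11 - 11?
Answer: -19646585/54 ≈ -3.6383e+5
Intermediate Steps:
W(u, k) = -2/7 (W(u, k) = 2/(-3 - 4) = 2/(-7) = 2*(-⅐) = -2/7)
U = 7/5346 (U = 1/(-2/7 + 764) = 1/(5346/7) = 7/5346 ≈ 0.0013094)
R(y) = 0
(U + 735)*(R(-18) - 495) = (7/5346 + 735)*(0 - 495) = (3929317/5346)*(-495) = -19646585/54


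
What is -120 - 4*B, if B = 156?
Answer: -744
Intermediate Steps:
-120 - 4*B = -120 - 4*156 = -120 - 624 = -744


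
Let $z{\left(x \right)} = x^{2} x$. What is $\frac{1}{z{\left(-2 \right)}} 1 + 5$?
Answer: $\frac{39}{8} \approx 4.875$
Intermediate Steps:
$z{\left(x \right)} = x^{3}$
$\frac{1}{z{\left(-2 \right)}} 1 + 5 = \frac{1}{\left(-2\right)^{3}} \cdot 1 + 5 = \frac{1}{-8} \cdot 1 + 5 = \left(- \frac{1}{8}\right) 1 + 5 = - \frac{1}{8} + 5 = \frac{39}{8}$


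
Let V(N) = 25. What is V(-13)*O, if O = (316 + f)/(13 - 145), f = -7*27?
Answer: -3175/132 ≈ -24.053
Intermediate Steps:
f = -189
O = -127/132 (O = (316 - 189)/(13 - 145) = 127/(-132) = 127*(-1/132) = -127/132 ≈ -0.96212)
V(-13)*O = 25*(-127/132) = -3175/132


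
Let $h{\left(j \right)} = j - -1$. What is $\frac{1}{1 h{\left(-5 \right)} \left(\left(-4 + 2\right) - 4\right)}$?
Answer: $\frac{1}{24} \approx 0.041667$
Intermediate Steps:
$h{\left(j \right)} = 1 + j$ ($h{\left(j \right)} = j + 1 = 1 + j$)
$\frac{1}{1 h{\left(-5 \right)} \left(\left(-4 + 2\right) - 4\right)} = \frac{1}{1 \left(1 - 5\right) \left(\left(-4 + 2\right) - 4\right)} = \frac{1}{1 \left(-4\right) \left(-2 - 4\right)} = \frac{1}{\left(-4\right) \left(-6\right)} = \frac{1}{24}$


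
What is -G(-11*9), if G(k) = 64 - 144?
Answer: 80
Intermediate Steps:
G(k) = -80
-G(-11*9) = -1*(-80) = 80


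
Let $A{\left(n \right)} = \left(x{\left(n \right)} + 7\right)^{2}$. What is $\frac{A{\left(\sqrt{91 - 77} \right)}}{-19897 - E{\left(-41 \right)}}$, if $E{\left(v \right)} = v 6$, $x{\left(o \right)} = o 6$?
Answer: $- \frac{553}{19651} - \frac{84 \sqrt{14}}{19651} \approx -0.044135$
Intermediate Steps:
$x{\left(o \right)} = 6 o$
$E{\left(v \right)} = 6 v$
$A{\left(n \right)} = \left(7 + 6 n\right)^{2}$ ($A{\left(n \right)} = \left(6 n + 7\right)^{2} = \left(7 + 6 n\right)^{2}$)
$\frac{A{\left(\sqrt{91 - 77} \right)}}{-19897 - E{\left(-41 \right)}} = \frac{\left(7 + 6 \sqrt{91 - 77}\right)^{2}}{-19897 - 6 \left(-41\right)} = \frac{\left(7 + 6 \sqrt{14}\right)^{2}}{-19897 - -246} = \frac{\left(7 + 6 \sqrt{14}\right)^{2}}{-19897 + 246} = \frac{\left(7 + 6 \sqrt{14}\right)^{2}}{-19651} = \left(7 + 6 \sqrt{14}\right)^{2} \left(- \frac{1}{19651}\right) = - \frac{\left(7 + 6 \sqrt{14}\right)^{2}}{19651}$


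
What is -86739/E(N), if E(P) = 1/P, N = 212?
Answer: -18388668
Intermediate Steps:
-86739/E(N) = -86739/(1/212) = -86739/1/212 = -86739*212 = -18388668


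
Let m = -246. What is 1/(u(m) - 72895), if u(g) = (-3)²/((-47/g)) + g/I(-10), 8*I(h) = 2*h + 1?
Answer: -893/64960673 ≈ -1.3747e-5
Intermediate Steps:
I(h) = ⅛ + h/4 (I(h) = (2*h + 1)/8 = (1 + 2*h)/8 = ⅛ + h/4)
u(g) = -547*g/893 (u(g) = (-3)²/((-47/g)) + g/(⅛ + (¼)*(-10)) = 9*(-g/47) + g/(⅛ - 5/2) = -9*g/47 + g/(-19/8) = -9*g/47 + g*(-8/19) = -9*g/47 - 8*g/19 = -547*g/893)
1/(u(m) - 72895) = 1/(-547/893*(-246) - 72895) = 1/(134562/893 - 72895) = 1/(-64960673/893) = -893/64960673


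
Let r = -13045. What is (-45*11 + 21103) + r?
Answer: 7563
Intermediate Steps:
(-45*11 + 21103) + r = (-45*11 + 21103) - 13045 = (-495 + 21103) - 13045 = 20608 - 13045 = 7563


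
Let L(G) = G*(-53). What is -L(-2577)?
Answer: -136581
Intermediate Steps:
L(G) = -53*G
-L(-2577) = -(-53)*(-2577) = -1*136581 = -136581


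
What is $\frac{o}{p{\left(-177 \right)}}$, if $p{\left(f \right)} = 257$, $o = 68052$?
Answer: $\frac{68052}{257} \approx 264.79$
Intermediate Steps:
$\frac{o}{p{\left(-177 \right)}} = \frac{68052}{257}$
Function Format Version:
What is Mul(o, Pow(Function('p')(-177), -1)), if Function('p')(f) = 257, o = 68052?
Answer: Rational(68052, 257) ≈ 264.79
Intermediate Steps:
Mul(o, Pow(Function('p')(-177), -1)) = Mul(68052, Pow(257, -1)) = Mul(68052, Rational(1, 257)) = Rational(68052, 257)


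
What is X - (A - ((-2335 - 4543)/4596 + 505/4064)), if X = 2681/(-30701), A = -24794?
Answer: 3554244331918465/143359424736 ≈ 24793.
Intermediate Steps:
X = -2681/30701 (X = 2681*(-1/30701) = -2681/30701 ≈ -0.087326)
X - (A - ((-2335 - 4543)/4596 + 505/4064)) = -2681/30701 - (-24794 - ((-2335 - 4543)/4596 + 505/4064)) = -2681/30701 - (-24794 - (-6878*1/4596 + 505*(1/4064))) = -2681/30701 - (-24794 - (-3439/2298 + 505/4064)) = -2681/30701 - (-24794 - 1*(-6407803/4669536)) = -2681/30701 - (-24794 + 6407803/4669536) = -2681/30701 - 1*(-115770067781/4669536) = -2681/30701 + 115770067781/4669536 = 3554244331918465/143359424736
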